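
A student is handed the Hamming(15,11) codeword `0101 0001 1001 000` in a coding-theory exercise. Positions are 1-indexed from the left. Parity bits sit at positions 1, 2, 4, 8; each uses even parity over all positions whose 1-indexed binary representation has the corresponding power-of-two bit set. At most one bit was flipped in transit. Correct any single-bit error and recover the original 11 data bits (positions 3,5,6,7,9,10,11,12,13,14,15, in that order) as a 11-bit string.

s1: b1⊕b3⊕b5⊕b7⊕b9⊕b11⊕b13⊕b15 = 0⊕0⊕0⊕0⊕1⊕0⊕0⊕0 = 1
s2: b2⊕b3⊕b6⊕b7⊕b10⊕b11⊕b14⊕b15 = 1⊕0⊕0⊕0⊕0⊕0⊕0⊕0 = 1
s4: b4⊕b5⊕b6⊕b7⊕b12⊕b13⊕b14⊕b15 = 1⊕0⊕0⊕0⊕1⊕0⊕0⊕0 = 0
s8: b8⊕b9⊕b10⊕b11⊕b12⊕b13⊕b14⊕b15 = 1⊕1⊕0⊕0⊕1⊕0⊕0⊕0 = 1
Syndrome (s8...s1) = 1011 → position 11.
Flip bit 11: corrected codeword = 010100011011000
Data bits at positions 3,5,6,7,9,10,11,12,13,14,15: 00001011000

00001011000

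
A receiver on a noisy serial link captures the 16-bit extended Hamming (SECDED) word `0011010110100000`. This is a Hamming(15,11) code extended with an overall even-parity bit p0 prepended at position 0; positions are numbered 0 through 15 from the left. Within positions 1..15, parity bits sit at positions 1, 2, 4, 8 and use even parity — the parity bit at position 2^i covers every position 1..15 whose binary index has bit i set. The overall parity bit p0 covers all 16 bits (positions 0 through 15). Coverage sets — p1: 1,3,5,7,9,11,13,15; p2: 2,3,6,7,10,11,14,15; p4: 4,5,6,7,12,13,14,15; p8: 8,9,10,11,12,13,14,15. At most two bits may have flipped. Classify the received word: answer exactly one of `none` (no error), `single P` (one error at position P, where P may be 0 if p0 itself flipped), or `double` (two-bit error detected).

double

s1: b1⊕b3⊕b5⊕b7⊕b9⊕b11⊕b13⊕b15 = 0⊕1⊕1⊕1⊕0⊕0⊕0⊕0 = 1
s2: b2⊕b3⊕b6⊕b7⊕b10⊕b11⊕b14⊕b15 = 1⊕1⊕0⊕1⊕1⊕0⊕0⊕0 = 0
s4: b4⊕b5⊕b6⊕b7⊕b12⊕b13⊕b14⊕b15 = 0⊕1⊕0⊕1⊕0⊕0⊕0⊕0 = 0
s8: b8⊕b9⊕b10⊕b11⊕b12⊕b13⊕b14⊕b15 = 1⊕0⊕1⊕0⊕0⊕0⊕0⊕0 = 0
Syndrome (s8...s1) = 0001 → position 1.
Overall parity (XOR of all 16 bits, including p0): 0⊕0⊕1⊕1⊕0⊕1⊕0⊕1⊕1⊕0⊕1⊕0⊕0⊕0⊕0⊕0 = 0
Overall=0, syndrome position=1 → double-bit error detected (uncorrectable).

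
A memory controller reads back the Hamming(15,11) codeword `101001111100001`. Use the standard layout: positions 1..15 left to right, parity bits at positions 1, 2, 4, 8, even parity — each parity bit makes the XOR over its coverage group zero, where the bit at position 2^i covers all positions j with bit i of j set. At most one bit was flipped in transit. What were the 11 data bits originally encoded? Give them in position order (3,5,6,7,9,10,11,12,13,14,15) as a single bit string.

10101100001

s1: b1⊕b3⊕b5⊕b7⊕b9⊕b11⊕b13⊕b15 = 1⊕1⊕0⊕1⊕1⊕0⊕0⊕1 = 1
s2: b2⊕b3⊕b6⊕b7⊕b10⊕b11⊕b14⊕b15 = 0⊕1⊕1⊕1⊕1⊕0⊕0⊕1 = 1
s4: b4⊕b5⊕b6⊕b7⊕b12⊕b13⊕b14⊕b15 = 0⊕0⊕1⊕1⊕0⊕0⊕0⊕1 = 1
s8: b8⊕b9⊕b10⊕b11⊕b12⊕b13⊕b14⊕b15 = 1⊕1⊕1⊕0⊕0⊕0⊕0⊕1 = 0
Syndrome (s8...s1) = 0111 → position 7.
Flip bit 7: corrected codeword = 101001011100001
Data bits at positions 3,5,6,7,9,10,11,12,13,14,15: 10101100001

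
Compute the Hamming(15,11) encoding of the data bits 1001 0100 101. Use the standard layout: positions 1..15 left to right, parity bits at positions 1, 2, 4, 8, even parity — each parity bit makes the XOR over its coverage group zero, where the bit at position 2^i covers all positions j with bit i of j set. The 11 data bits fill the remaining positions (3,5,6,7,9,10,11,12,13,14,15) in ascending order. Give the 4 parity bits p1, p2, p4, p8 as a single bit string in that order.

Place data bits at non-power-of-two positions: b3=1, b5=0, b6=0, b7=1, b9=0, b10=1, b11=0, b12=0, b13=1, b14=0, b15=1.
p1 = XOR of data positions {3,5,7,9,11,13,15} = 1⊕0⊕1⊕0⊕0⊕1⊕1 = 0
p2 = XOR of data positions {3,6,7,10,11,14,15} = 1⊕0⊕1⊕1⊕0⊕0⊕1 = 0
p4 = XOR of data positions {5,6,7,12,13,14,15} = 0⊕0⊕1⊕0⊕1⊕0⊕1 = 1
p8 = XOR of data positions {9,10,11,12,13,14,15} = 0⊕1⊕0⊕0⊕1⊕0⊕1 = 1
Parity bits p1,p2,p4,p8 = 0011

0011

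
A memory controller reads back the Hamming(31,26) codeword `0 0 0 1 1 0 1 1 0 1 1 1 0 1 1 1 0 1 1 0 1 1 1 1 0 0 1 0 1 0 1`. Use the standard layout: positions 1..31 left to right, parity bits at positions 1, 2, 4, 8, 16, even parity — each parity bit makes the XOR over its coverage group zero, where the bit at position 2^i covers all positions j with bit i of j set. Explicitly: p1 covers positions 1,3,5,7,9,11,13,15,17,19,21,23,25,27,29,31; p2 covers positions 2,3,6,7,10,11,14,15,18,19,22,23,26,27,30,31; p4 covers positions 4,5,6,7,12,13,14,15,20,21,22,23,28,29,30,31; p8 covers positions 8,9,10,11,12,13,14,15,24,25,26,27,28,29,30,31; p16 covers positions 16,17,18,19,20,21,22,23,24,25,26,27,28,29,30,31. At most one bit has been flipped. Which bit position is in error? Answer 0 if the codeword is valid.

s1: b1⊕b3⊕b5⊕b7⊕b9⊕b11⊕b13⊕b15⊕b17⊕b19⊕b21⊕b23⊕b25⊕b27⊕b29⊕b31 = 0⊕0⊕1⊕1⊕0⊕1⊕0⊕1⊕0⊕1⊕1⊕1⊕0⊕1⊕1⊕1 = 0
s2: b2⊕b3⊕b6⊕b7⊕b10⊕b11⊕b14⊕b15⊕b18⊕b19⊕b22⊕b23⊕b26⊕b27⊕b30⊕b31 = 0⊕0⊕0⊕1⊕1⊕1⊕1⊕1⊕1⊕1⊕1⊕1⊕0⊕1⊕0⊕1 = 1
s4: b4⊕b5⊕b6⊕b7⊕b12⊕b13⊕b14⊕b15⊕b20⊕b21⊕b22⊕b23⊕b28⊕b29⊕b30⊕b31 = 1⊕1⊕0⊕1⊕1⊕0⊕1⊕1⊕0⊕1⊕1⊕1⊕0⊕1⊕0⊕1 = 1
s8: b8⊕b9⊕b10⊕b11⊕b12⊕b13⊕b14⊕b15⊕b24⊕b25⊕b26⊕b27⊕b28⊕b29⊕b30⊕b31 = 1⊕0⊕1⊕1⊕1⊕0⊕1⊕1⊕1⊕0⊕0⊕1⊕0⊕1⊕0⊕1 = 0
s16: b16⊕b17⊕b18⊕b19⊕b20⊕b21⊕b22⊕b23⊕b24⊕b25⊕b26⊕b27⊕b28⊕b29⊕b30⊕b31 = 1⊕0⊕1⊕1⊕0⊕1⊕1⊕1⊕1⊕0⊕0⊕1⊕0⊕1⊕0⊕1 = 0
Syndrome (s16...s1) = 00110 → position 6.

6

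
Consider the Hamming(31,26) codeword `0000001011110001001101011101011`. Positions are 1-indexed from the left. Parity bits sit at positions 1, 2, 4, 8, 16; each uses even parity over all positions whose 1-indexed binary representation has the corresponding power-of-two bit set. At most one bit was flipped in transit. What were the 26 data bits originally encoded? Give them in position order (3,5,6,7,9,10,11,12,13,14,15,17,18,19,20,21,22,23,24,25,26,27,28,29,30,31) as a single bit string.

00011111000001101011101011

s1: b1⊕b3⊕b5⊕b7⊕b9⊕b11⊕b13⊕b15⊕b17⊕b19⊕b21⊕b23⊕b25⊕b27⊕b29⊕b31 = 0⊕0⊕0⊕1⊕1⊕1⊕0⊕0⊕0⊕1⊕0⊕0⊕1⊕0⊕0⊕1 = 0
s2: b2⊕b3⊕b6⊕b7⊕b10⊕b11⊕b14⊕b15⊕b18⊕b19⊕b22⊕b23⊕b26⊕b27⊕b30⊕b31 = 0⊕0⊕0⊕1⊕1⊕1⊕0⊕0⊕0⊕1⊕1⊕0⊕1⊕0⊕1⊕1 = 0
s4: b4⊕b5⊕b6⊕b7⊕b12⊕b13⊕b14⊕b15⊕b20⊕b21⊕b22⊕b23⊕b28⊕b29⊕b30⊕b31 = 0⊕0⊕0⊕1⊕1⊕0⊕0⊕0⊕1⊕0⊕1⊕0⊕1⊕0⊕1⊕1 = 1
s8: b8⊕b9⊕b10⊕b11⊕b12⊕b13⊕b14⊕b15⊕b24⊕b25⊕b26⊕b27⊕b28⊕b29⊕b30⊕b31 = 0⊕1⊕1⊕1⊕1⊕0⊕0⊕0⊕1⊕1⊕1⊕0⊕1⊕0⊕1⊕1 = 0
s16: b16⊕b17⊕b18⊕b19⊕b20⊕b21⊕b22⊕b23⊕b24⊕b25⊕b26⊕b27⊕b28⊕b29⊕b30⊕b31 = 1⊕0⊕0⊕1⊕1⊕0⊕1⊕0⊕1⊕1⊕1⊕0⊕1⊕0⊕1⊕1 = 0
Syndrome (s16...s1) = 00100 → position 4.
Flip bit 4: corrected codeword = 0001001011110001001101011101011
Data bits at positions 3,5,6,7,9,10,11,12,13,14,15,17,18,19,20,21,22,23,24,25,26,27,28,29,30,31: 00011111000001101011101011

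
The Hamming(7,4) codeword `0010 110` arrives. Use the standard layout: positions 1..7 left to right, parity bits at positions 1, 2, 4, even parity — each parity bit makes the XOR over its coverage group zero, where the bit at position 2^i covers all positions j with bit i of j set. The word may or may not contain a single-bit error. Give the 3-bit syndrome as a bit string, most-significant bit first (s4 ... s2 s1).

s1: b1⊕b3⊕b5⊕b7 = 0⊕1⊕1⊕0 = 0
s2: b2⊕b3⊕b6⊕b7 = 0⊕1⊕1⊕0 = 0
s4: b4⊕b5⊕b6⊕b7 = 0⊕1⊕1⊕0 = 0
Syndrome (s4...s1) = 000 → position 0 (no error).

000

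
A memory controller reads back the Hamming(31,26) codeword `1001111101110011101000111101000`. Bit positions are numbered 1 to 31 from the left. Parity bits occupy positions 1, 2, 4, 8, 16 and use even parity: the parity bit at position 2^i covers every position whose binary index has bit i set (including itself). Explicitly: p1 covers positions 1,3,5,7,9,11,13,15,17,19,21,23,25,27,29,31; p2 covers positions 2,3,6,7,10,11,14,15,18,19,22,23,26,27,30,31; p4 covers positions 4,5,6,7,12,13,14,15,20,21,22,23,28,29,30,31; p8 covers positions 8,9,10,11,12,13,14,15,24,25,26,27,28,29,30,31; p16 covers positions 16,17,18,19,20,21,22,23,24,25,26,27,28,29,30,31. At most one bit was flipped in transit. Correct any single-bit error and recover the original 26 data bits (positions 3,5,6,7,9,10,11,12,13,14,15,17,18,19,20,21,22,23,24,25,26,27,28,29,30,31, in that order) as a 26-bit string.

s1: b1⊕b3⊕b5⊕b7⊕b9⊕b11⊕b13⊕b15⊕b17⊕b19⊕b21⊕b23⊕b25⊕b27⊕b29⊕b31 = 1⊕0⊕1⊕1⊕0⊕1⊕0⊕1⊕1⊕1⊕0⊕1⊕1⊕0⊕0⊕0 = 1
s2: b2⊕b3⊕b6⊕b7⊕b10⊕b11⊕b14⊕b15⊕b18⊕b19⊕b22⊕b23⊕b26⊕b27⊕b30⊕b31 = 0⊕0⊕1⊕1⊕1⊕1⊕0⊕1⊕0⊕1⊕0⊕1⊕1⊕0⊕0⊕0 = 0
s4: b4⊕b5⊕b6⊕b7⊕b12⊕b13⊕b14⊕b15⊕b20⊕b21⊕b22⊕b23⊕b28⊕b29⊕b30⊕b31 = 1⊕1⊕1⊕1⊕1⊕0⊕0⊕1⊕0⊕0⊕0⊕1⊕1⊕0⊕0⊕0 = 0
s8: b8⊕b9⊕b10⊕b11⊕b12⊕b13⊕b14⊕b15⊕b24⊕b25⊕b26⊕b27⊕b28⊕b29⊕b30⊕b31 = 1⊕0⊕1⊕1⊕1⊕0⊕0⊕1⊕1⊕1⊕1⊕0⊕1⊕0⊕0⊕0 = 1
s16: b16⊕b17⊕b18⊕b19⊕b20⊕b21⊕b22⊕b23⊕b24⊕b25⊕b26⊕b27⊕b28⊕b29⊕b30⊕b31 = 1⊕1⊕0⊕1⊕0⊕0⊕0⊕1⊕1⊕1⊕1⊕0⊕1⊕0⊕0⊕0 = 0
Syndrome (s16...s1) = 01001 → position 9.
Flip bit 9: corrected codeword = 1001111111110011101000111101000
Data bits at positions 3,5,6,7,9,10,11,12,13,14,15,17,18,19,20,21,22,23,24,25,26,27,28,29,30,31: 01111111001101000111101000

01111111001101000111101000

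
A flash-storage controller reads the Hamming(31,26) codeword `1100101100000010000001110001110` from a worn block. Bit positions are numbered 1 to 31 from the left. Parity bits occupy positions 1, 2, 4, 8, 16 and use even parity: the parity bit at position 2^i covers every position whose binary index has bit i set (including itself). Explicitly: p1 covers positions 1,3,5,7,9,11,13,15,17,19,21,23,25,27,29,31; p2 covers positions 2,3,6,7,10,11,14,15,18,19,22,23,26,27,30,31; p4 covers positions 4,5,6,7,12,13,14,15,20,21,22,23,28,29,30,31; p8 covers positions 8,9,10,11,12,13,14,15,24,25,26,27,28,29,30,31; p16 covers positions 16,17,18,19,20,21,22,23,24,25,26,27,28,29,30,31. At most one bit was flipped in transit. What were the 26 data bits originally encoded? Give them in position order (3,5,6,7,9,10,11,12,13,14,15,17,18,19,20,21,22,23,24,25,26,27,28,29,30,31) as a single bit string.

01010000001000001110001110

s1: b1⊕b3⊕b5⊕b7⊕b9⊕b11⊕b13⊕b15⊕b17⊕b19⊕b21⊕b23⊕b25⊕b27⊕b29⊕b31 = 1⊕0⊕1⊕1⊕0⊕0⊕0⊕1⊕0⊕0⊕0⊕1⊕0⊕0⊕1⊕0 = 0
s2: b2⊕b3⊕b6⊕b7⊕b10⊕b11⊕b14⊕b15⊕b18⊕b19⊕b22⊕b23⊕b26⊕b27⊕b30⊕b31 = 1⊕0⊕0⊕1⊕0⊕0⊕0⊕1⊕0⊕0⊕1⊕1⊕0⊕0⊕1⊕0 = 0
s4: b4⊕b5⊕b6⊕b7⊕b12⊕b13⊕b14⊕b15⊕b20⊕b21⊕b22⊕b23⊕b28⊕b29⊕b30⊕b31 = 0⊕1⊕0⊕1⊕0⊕0⊕0⊕1⊕0⊕0⊕1⊕1⊕1⊕1⊕1⊕0 = 0
s8: b8⊕b9⊕b10⊕b11⊕b12⊕b13⊕b14⊕b15⊕b24⊕b25⊕b26⊕b27⊕b28⊕b29⊕b30⊕b31 = 1⊕0⊕0⊕0⊕0⊕0⊕0⊕1⊕1⊕0⊕0⊕0⊕1⊕1⊕1⊕0 = 0
s16: b16⊕b17⊕b18⊕b19⊕b20⊕b21⊕b22⊕b23⊕b24⊕b25⊕b26⊕b27⊕b28⊕b29⊕b30⊕b31 = 0⊕0⊕0⊕0⊕0⊕0⊕1⊕1⊕1⊕0⊕0⊕0⊕1⊕1⊕1⊕0 = 0
Syndrome (s16...s1) = 00000 → position 0 (no error).
No correction needed.
Data bits at positions 3,5,6,7,9,10,11,12,13,14,15,17,18,19,20,21,22,23,24,25,26,27,28,29,30,31: 01010000001000001110001110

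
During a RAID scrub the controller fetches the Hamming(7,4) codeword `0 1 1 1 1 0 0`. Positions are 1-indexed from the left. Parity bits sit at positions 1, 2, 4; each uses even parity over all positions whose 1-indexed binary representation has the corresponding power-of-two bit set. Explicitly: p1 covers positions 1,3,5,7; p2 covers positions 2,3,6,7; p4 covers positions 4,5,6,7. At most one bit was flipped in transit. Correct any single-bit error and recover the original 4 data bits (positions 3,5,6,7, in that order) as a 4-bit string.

s1: b1⊕b3⊕b5⊕b7 = 0⊕1⊕1⊕0 = 0
s2: b2⊕b3⊕b6⊕b7 = 1⊕1⊕0⊕0 = 0
s4: b4⊕b5⊕b6⊕b7 = 1⊕1⊕0⊕0 = 0
Syndrome (s4...s1) = 000 → position 0 (no error).
No correction needed.
Data bits at positions 3,5,6,7: 1100

1100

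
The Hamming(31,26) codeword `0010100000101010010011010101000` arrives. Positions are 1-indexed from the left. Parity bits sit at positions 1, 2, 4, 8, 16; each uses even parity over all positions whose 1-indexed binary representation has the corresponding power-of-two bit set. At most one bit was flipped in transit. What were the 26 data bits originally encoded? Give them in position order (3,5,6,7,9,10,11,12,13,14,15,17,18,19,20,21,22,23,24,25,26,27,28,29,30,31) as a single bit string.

11000010101010011010101000

s1: b1⊕b3⊕b5⊕b7⊕b9⊕b11⊕b13⊕b15⊕b17⊕b19⊕b21⊕b23⊕b25⊕b27⊕b29⊕b31 = 0⊕1⊕1⊕0⊕0⊕1⊕1⊕1⊕0⊕0⊕1⊕0⊕0⊕0⊕0⊕0 = 0
s2: b2⊕b3⊕b6⊕b7⊕b10⊕b11⊕b14⊕b15⊕b18⊕b19⊕b22⊕b23⊕b26⊕b27⊕b30⊕b31 = 0⊕1⊕0⊕0⊕0⊕1⊕0⊕1⊕1⊕0⊕1⊕0⊕1⊕0⊕0⊕0 = 0
s4: b4⊕b5⊕b6⊕b7⊕b12⊕b13⊕b14⊕b15⊕b20⊕b21⊕b22⊕b23⊕b28⊕b29⊕b30⊕b31 = 0⊕1⊕0⊕0⊕0⊕1⊕0⊕1⊕0⊕1⊕1⊕0⊕1⊕0⊕0⊕0 = 0
s8: b8⊕b9⊕b10⊕b11⊕b12⊕b13⊕b14⊕b15⊕b24⊕b25⊕b26⊕b27⊕b28⊕b29⊕b30⊕b31 = 0⊕0⊕0⊕1⊕0⊕1⊕0⊕1⊕1⊕0⊕1⊕0⊕1⊕0⊕0⊕0 = 0
s16: b16⊕b17⊕b18⊕b19⊕b20⊕b21⊕b22⊕b23⊕b24⊕b25⊕b26⊕b27⊕b28⊕b29⊕b30⊕b31 = 0⊕0⊕1⊕0⊕0⊕1⊕1⊕0⊕1⊕0⊕1⊕0⊕1⊕0⊕0⊕0 = 0
Syndrome (s16...s1) = 00000 → position 0 (no error).
No correction needed.
Data bits at positions 3,5,6,7,9,10,11,12,13,14,15,17,18,19,20,21,22,23,24,25,26,27,28,29,30,31: 11000010101010011010101000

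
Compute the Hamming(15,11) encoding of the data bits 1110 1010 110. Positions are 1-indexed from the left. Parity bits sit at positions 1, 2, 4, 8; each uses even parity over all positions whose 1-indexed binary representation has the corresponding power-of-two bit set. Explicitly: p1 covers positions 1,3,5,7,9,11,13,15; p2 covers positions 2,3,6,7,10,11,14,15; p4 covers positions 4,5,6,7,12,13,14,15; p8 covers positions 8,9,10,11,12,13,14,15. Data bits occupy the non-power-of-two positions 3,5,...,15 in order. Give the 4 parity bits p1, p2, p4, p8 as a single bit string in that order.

1000

Place data bits at non-power-of-two positions: b3=1, b5=1, b6=1, b7=0, b9=1, b10=0, b11=1, b12=0, b13=1, b14=1, b15=0.
p1 = XOR of data positions {3,5,7,9,11,13,15} = 1⊕1⊕0⊕1⊕1⊕1⊕0 = 1
p2 = XOR of data positions {3,6,7,10,11,14,15} = 1⊕1⊕0⊕0⊕1⊕1⊕0 = 0
p4 = XOR of data positions {5,6,7,12,13,14,15} = 1⊕1⊕0⊕0⊕1⊕1⊕0 = 0
p8 = XOR of data positions {9,10,11,12,13,14,15} = 1⊕0⊕1⊕0⊕1⊕1⊕0 = 0
Parity bits p1,p2,p4,p8 = 1000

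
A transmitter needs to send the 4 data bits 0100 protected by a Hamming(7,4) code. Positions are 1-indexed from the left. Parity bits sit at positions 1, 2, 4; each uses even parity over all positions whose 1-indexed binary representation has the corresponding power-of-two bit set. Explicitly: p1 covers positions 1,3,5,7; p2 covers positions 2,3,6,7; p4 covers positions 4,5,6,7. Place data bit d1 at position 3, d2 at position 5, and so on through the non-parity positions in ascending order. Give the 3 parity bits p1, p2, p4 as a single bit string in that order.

101

Place data bits at non-power-of-two positions: b3=0, b5=1, b6=0, b7=0.
p1 = XOR of data positions {3,5,7} = 0⊕1⊕0 = 1
p2 = XOR of data positions {3,6,7} = 0⊕0⊕0 = 0
p4 = XOR of data positions {5,6,7} = 1⊕0⊕0 = 1
Parity bits p1,p2,p4 = 101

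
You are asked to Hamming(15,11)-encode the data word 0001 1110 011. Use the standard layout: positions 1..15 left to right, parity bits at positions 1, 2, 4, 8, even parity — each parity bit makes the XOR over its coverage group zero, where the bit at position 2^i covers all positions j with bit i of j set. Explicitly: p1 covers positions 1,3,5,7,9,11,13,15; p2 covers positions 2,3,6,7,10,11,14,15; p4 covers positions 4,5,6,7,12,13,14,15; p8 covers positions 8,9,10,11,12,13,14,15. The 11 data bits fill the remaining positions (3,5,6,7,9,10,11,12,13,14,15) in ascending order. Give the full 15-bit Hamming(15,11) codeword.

Place data bits at non-power-of-two positions: b3=0, b5=0, b6=0, b7=1, b9=1, b10=1, b11=1, b12=0, b13=0, b14=1, b15=1.
p1 = XOR of data positions {3,5,7,9,11,13,15} = 0⊕0⊕1⊕1⊕1⊕0⊕1 = 0
p2 = XOR of data positions {3,6,7,10,11,14,15} = 0⊕0⊕1⊕1⊕1⊕1⊕1 = 1
p4 = XOR of data positions {5,6,7,12,13,14,15} = 0⊕0⊕1⊕0⊕0⊕1⊕1 = 1
p8 = XOR of data positions {9,10,11,12,13,14,15} = 1⊕1⊕1⊕0⊕0⊕1⊕1 = 1
Codeword b1..b15 = 010100111110011

010100111110011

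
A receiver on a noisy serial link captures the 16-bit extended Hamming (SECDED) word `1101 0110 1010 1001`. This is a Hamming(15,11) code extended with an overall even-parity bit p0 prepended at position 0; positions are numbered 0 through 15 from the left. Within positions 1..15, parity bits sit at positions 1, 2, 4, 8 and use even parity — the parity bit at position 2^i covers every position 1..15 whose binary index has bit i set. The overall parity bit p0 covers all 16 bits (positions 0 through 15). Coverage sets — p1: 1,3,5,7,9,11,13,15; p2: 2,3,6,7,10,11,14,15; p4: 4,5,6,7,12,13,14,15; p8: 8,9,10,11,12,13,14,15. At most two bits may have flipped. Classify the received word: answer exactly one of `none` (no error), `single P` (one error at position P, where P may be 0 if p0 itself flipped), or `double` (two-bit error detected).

s1: b1⊕b3⊕b5⊕b7⊕b9⊕b11⊕b13⊕b15 = 1⊕1⊕1⊕0⊕0⊕0⊕0⊕1 = 0
s2: b2⊕b3⊕b6⊕b7⊕b10⊕b11⊕b14⊕b15 = 0⊕1⊕1⊕0⊕1⊕0⊕0⊕1 = 0
s4: b4⊕b5⊕b6⊕b7⊕b12⊕b13⊕b14⊕b15 = 0⊕1⊕1⊕0⊕1⊕0⊕0⊕1 = 0
s8: b8⊕b9⊕b10⊕b11⊕b12⊕b13⊕b14⊕b15 = 1⊕0⊕1⊕0⊕1⊕0⊕0⊕1 = 0
Syndrome (s8...s1) = 0000 → position 0 (no error).
Overall parity (XOR of all 16 bits, including p0): 1⊕1⊕0⊕1⊕0⊕1⊕1⊕0⊕1⊕0⊕1⊕0⊕1⊕0⊕0⊕1 = 1
Overall=1, syndrome position=0 → single-bit error at position 0.

single 0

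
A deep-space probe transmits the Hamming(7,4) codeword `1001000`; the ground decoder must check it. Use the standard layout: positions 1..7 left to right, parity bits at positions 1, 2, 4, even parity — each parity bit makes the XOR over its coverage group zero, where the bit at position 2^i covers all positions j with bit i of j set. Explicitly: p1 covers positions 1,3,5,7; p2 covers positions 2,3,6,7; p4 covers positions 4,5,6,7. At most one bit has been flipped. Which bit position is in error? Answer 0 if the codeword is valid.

5

s1: b1⊕b3⊕b5⊕b7 = 1⊕0⊕0⊕0 = 1
s2: b2⊕b3⊕b6⊕b7 = 0⊕0⊕0⊕0 = 0
s4: b4⊕b5⊕b6⊕b7 = 1⊕0⊕0⊕0 = 1
Syndrome (s4...s1) = 101 → position 5.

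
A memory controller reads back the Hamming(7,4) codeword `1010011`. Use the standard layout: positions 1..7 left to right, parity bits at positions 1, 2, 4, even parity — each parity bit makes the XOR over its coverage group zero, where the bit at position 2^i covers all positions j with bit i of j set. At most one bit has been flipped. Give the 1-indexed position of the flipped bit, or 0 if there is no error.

3

s1: b1⊕b3⊕b5⊕b7 = 1⊕1⊕0⊕1 = 1
s2: b2⊕b3⊕b6⊕b7 = 0⊕1⊕1⊕1 = 1
s4: b4⊕b5⊕b6⊕b7 = 0⊕0⊕1⊕1 = 0
Syndrome (s4...s1) = 011 → position 3.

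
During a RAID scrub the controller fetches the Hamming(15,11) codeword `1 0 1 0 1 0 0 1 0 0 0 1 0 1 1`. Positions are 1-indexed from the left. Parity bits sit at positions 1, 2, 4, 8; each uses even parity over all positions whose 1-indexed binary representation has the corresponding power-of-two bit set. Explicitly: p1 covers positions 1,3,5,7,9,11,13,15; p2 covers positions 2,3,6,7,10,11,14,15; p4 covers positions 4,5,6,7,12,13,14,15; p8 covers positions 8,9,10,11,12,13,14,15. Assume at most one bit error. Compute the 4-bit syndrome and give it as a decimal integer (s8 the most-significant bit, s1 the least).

s1: b1⊕b3⊕b5⊕b7⊕b9⊕b11⊕b13⊕b15 = 1⊕1⊕1⊕0⊕0⊕0⊕0⊕1 = 0
s2: b2⊕b3⊕b6⊕b7⊕b10⊕b11⊕b14⊕b15 = 0⊕1⊕0⊕0⊕0⊕0⊕1⊕1 = 1
s4: b4⊕b5⊕b6⊕b7⊕b12⊕b13⊕b14⊕b15 = 0⊕1⊕0⊕0⊕1⊕0⊕1⊕1 = 0
s8: b8⊕b9⊕b10⊕b11⊕b12⊕b13⊕b14⊕b15 = 1⊕0⊕0⊕0⊕1⊕0⊕1⊕1 = 0
Syndrome (s8...s1) = 0010 → position 2.

2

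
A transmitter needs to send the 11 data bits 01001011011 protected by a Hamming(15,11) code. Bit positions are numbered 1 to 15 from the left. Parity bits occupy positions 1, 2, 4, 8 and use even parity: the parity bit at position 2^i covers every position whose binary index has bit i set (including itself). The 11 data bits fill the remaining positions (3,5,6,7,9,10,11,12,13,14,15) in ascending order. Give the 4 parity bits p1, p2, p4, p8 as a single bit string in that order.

0101

Place data bits at non-power-of-two positions: b3=0, b5=1, b6=0, b7=0, b9=1, b10=0, b11=1, b12=1, b13=0, b14=1, b15=1.
p1 = XOR of data positions {3,5,7,9,11,13,15} = 0⊕1⊕0⊕1⊕1⊕0⊕1 = 0
p2 = XOR of data positions {3,6,7,10,11,14,15} = 0⊕0⊕0⊕0⊕1⊕1⊕1 = 1
p4 = XOR of data positions {5,6,7,12,13,14,15} = 1⊕0⊕0⊕1⊕0⊕1⊕1 = 0
p8 = XOR of data positions {9,10,11,12,13,14,15} = 1⊕0⊕1⊕1⊕0⊕1⊕1 = 1
Parity bits p1,p2,p4,p8 = 0101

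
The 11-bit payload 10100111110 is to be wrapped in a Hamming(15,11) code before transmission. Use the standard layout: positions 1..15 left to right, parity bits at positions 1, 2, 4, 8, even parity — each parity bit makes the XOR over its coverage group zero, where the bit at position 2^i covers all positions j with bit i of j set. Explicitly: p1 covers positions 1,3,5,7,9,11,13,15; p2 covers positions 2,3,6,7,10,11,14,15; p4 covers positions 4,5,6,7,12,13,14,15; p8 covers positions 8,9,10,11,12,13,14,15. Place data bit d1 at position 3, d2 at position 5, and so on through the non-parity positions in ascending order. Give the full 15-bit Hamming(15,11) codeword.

Place data bits at non-power-of-two positions: b3=1, b5=0, b6=1, b7=0, b9=0, b10=1, b11=1, b12=1, b13=1, b14=1, b15=0.
p1 = XOR of data positions {3,5,7,9,11,13,15} = 1⊕0⊕0⊕0⊕1⊕1⊕0 = 1
p2 = XOR of data positions {3,6,7,10,11,14,15} = 1⊕1⊕0⊕1⊕1⊕1⊕0 = 1
p4 = XOR of data positions {5,6,7,12,13,14,15} = 0⊕1⊕0⊕1⊕1⊕1⊕0 = 0
p8 = XOR of data positions {9,10,11,12,13,14,15} = 0⊕1⊕1⊕1⊕1⊕1⊕0 = 1
Codeword b1..b15 = 111001010111110

111001010111110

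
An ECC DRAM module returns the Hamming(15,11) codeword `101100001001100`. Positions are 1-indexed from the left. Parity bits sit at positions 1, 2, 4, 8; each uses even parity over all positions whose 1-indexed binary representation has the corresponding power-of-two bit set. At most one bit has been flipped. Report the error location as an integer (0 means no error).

s1: b1⊕b3⊕b5⊕b7⊕b9⊕b11⊕b13⊕b15 = 1⊕1⊕0⊕0⊕1⊕0⊕1⊕0 = 0
s2: b2⊕b3⊕b6⊕b7⊕b10⊕b11⊕b14⊕b15 = 0⊕1⊕0⊕0⊕0⊕0⊕0⊕0 = 1
s4: b4⊕b5⊕b6⊕b7⊕b12⊕b13⊕b14⊕b15 = 1⊕0⊕0⊕0⊕1⊕1⊕0⊕0 = 1
s8: b8⊕b9⊕b10⊕b11⊕b12⊕b13⊕b14⊕b15 = 0⊕1⊕0⊕0⊕1⊕1⊕0⊕0 = 1
Syndrome (s8...s1) = 1110 → position 14.

14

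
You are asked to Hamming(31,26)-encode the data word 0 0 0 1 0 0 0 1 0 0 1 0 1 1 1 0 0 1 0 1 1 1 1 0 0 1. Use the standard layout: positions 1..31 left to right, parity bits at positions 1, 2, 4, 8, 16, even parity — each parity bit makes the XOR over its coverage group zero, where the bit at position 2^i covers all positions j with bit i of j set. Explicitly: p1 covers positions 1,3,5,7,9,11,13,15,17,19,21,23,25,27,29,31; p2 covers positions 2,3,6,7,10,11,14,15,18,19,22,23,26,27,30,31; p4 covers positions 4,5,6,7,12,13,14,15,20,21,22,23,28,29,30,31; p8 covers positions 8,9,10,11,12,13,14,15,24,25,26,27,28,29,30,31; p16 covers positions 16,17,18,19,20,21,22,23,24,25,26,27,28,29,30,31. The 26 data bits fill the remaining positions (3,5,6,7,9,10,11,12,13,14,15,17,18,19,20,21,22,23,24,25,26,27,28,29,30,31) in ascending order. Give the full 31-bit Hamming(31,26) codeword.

Place data bits at non-power-of-two positions: b3=0, b5=0, b6=0, b7=1, b9=0, b10=0, b11=0, b12=1, b13=0, b14=0, b15=1, b17=0, b18=1, b19=1, b20=1, b21=0, b22=0, b23=1, b24=0, b25=1, b26=1, b27=1, b28=1, b29=0, b30=0, b31=1.
p1 = XOR of data positions {3,5,7,9,11,13,15,17,19,21,23,25,27,29,31} = 0⊕0⊕1⊕0⊕0⊕0⊕1⊕0⊕1⊕0⊕1⊕1⊕1⊕0⊕1 = 1
p2 = XOR of data positions {3,6,7,10,11,14,15,18,19,22,23,26,27,30,31} = 0⊕0⊕1⊕0⊕0⊕0⊕1⊕1⊕1⊕0⊕1⊕1⊕1⊕0⊕1 = 0
p4 = XOR of data positions {5,6,7,12,13,14,15,20,21,22,23,28,29,30,31} = 0⊕0⊕1⊕1⊕0⊕0⊕1⊕1⊕0⊕0⊕1⊕1⊕0⊕0⊕1 = 1
p8 = XOR of data positions {9,10,11,12,13,14,15,24,25,26,27,28,29,30,31} = 0⊕0⊕0⊕1⊕0⊕0⊕1⊕0⊕1⊕1⊕1⊕1⊕0⊕0⊕1 = 1
p16 = XOR of data positions {17,18,19,20,21,22,23,24,25,26,27,28,29,30,31} = 0⊕1⊕1⊕1⊕0⊕0⊕1⊕0⊕1⊕1⊕1⊕1⊕0⊕0⊕1 = 1
Codeword b1..b31 = 1001001100010011011100101111001

1001001100010011011100101111001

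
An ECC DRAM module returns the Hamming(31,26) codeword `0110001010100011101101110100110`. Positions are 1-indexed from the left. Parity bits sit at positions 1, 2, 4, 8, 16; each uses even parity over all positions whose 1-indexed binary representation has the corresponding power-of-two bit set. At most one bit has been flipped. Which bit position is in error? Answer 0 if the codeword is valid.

s1: b1⊕b3⊕b5⊕b7⊕b9⊕b11⊕b13⊕b15⊕b17⊕b19⊕b21⊕b23⊕b25⊕b27⊕b29⊕b31 = 0⊕1⊕0⊕1⊕1⊕1⊕0⊕1⊕1⊕1⊕0⊕1⊕0⊕0⊕1⊕0 = 1
s2: b2⊕b3⊕b6⊕b7⊕b10⊕b11⊕b14⊕b15⊕b18⊕b19⊕b22⊕b23⊕b26⊕b27⊕b30⊕b31 = 1⊕1⊕0⊕1⊕0⊕1⊕0⊕1⊕0⊕1⊕1⊕1⊕1⊕0⊕1⊕0 = 0
s4: b4⊕b5⊕b6⊕b7⊕b12⊕b13⊕b14⊕b15⊕b20⊕b21⊕b22⊕b23⊕b28⊕b29⊕b30⊕b31 = 0⊕0⊕0⊕1⊕0⊕0⊕0⊕1⊕1⊕0⊕1⊕1⊕0⊕1⊕1⊕0 = 1
s8: b8⊕b9⊕b10⊕b11⊕b12⊕b13⊕b14⊕b15⊕b24⊕b25⊕b26⊕b27⊕b28⊕b29⊕b30⊕b31 = 0⊕1⊕0⊕1⊕0⊕0⊕0⊕1⊕1⊕0⊕1⊕0⊕0⊕1⊕1⊕0 = 1
s16: b16⊕b17⊕b18⊕b19⊕b20⊕b21⊕b22⊕b23⊕b24⊕b25⊕b26⊕b27⊕b28⊕b29⊕b30⊕b31 = 1⊕1⊕0⊕1⊕1⊕0⊕1⊕1⊕1⊕0⊕1⊕0⊕0⊕1⊕1⊕0 = 0
Syndrome (s16...s1) = 01101 → position 13.

13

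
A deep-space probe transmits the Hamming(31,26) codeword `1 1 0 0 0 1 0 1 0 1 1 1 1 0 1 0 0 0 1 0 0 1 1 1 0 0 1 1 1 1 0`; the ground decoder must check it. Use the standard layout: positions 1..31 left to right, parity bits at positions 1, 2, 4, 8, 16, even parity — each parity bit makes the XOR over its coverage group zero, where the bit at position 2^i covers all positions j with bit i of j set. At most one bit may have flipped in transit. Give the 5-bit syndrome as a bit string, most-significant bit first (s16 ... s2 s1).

s1: b1⊕b3⊕b5⊕b7⊕b9⊕b11⊕b13⊕b15⊕b17⊕b19⊕b21⊕b23⊕b25⊕b27⊕b29⊕b31 = 1⊕0⊕0⊕0⊕0⊕1⊕1⊕1⊕0⊕1⊕0⊕1⊕0⊕1⊕1⊕0 = 0
s2: b2⊕b3⊕b6⊕b7⊕b10⊕b11⊕b14⊕b15⊕b18⊕b19⊕b22⊕b23⊕b26⊕b27⊕b30⊕b31 = 1⊕0⊕1⊕0⊕1⊕1⊕0⊕1⊕0⊕1⊕1⊕1⊕0⊕1⊕1⊕0 = 0
s4: b4⊕b5⊕b6⊕b7⊕b12⊕b13⊕b14⊕b15⊕b20⊕b21⊕b22⊕b23⊕b28⊕b29⊕b30⊕b31 = 0⊕0⊕1⊕0⊕1⊕1⊕0⊕1⊕0⊕0⊕1⊕1⊕1⊕1⊕1⊕0 = 1
s8: b8⊕b9⊕b10⊕b11⊕b12⊕b13⊕b14⊕b15⊕b24⊕b25⊕b26⊕b27⊕b28⊕b29⊕b30⊕b31 = 1⊕0⊕1⊕1⊕1⊕1⊕0⊕1⊕1⊕0⊕0⊕1⊕1⊕1⊕1⊕0 = 1
s16: b16⊕b17⊕b18⊕b19⊕b20⊕b21⊕b22⊕b23⊕b24⊕b25⊕b26⊕b27⊕b28⊕b29⊕b30⊕b31 = 0⊕0⊕0⊕1⊕0⊕0⊕1⊕1⊕1⊕0⊕0⊕1⊕1⊕1⊕1⊕0 = 0
Syndrome (s16...s1) = 01100 → position 12.

01100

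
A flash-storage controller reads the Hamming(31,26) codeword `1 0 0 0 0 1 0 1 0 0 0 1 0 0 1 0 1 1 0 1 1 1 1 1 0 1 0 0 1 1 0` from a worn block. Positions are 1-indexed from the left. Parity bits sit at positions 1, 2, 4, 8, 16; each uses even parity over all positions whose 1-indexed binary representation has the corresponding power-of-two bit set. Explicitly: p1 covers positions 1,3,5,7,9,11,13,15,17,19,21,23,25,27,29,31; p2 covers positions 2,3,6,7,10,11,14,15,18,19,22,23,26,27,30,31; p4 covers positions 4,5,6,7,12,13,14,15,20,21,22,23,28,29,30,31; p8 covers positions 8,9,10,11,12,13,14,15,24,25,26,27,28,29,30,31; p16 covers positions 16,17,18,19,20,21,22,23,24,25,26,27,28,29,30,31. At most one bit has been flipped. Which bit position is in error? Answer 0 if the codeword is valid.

s1: b1⊕b3⊕b5⊕b7⊕b9⊕b11⊕b13⊕b15⊕b17⊕b19⊕b21⊕b23⊕b25⊕b27⊕b29⊕b31 = 1⊕0⊕0⊕0⊕0⊕0⊕0⊕1⊕1⊕0⊕1⊕1⊕0⊕0⊕1⊕0 = 0
s2: b2⊕b3⊕b6⊕b7⊕b10⊕b11⊕b14⊕b15⊕b18⊕b19⊕b22⊕b23⊕b26⊕b27⊕b30⊕b31 = 0⊕0⊕1⊕0⊕0⊕0⊕0⊕1⊕1⊕0⊕1⊕1⊕1⊕0⊕1⊕0 = 1
s4: b4⊕b5⊕b6⊕b7⊕b12⊕b13⊕b14⊕b15⊕b20⊕b21⊕b22⊕b23⊕b28⊕b29⊕b30⊕b31 = 0⊕0⊕1⊕0⊕1⊕0⊕0⊕1⊕1⊕1⊕1⊕1⊕0⊕1⊕1⊕0 = 1
s8: b8⊕b9⊕b10⊕b11⊕b12⊕b13⊕b14⊕b15⊕b24⊕b25⊕b26⊕b27⊕b28⊕b29⊕b30⊕b31 = 1⊕0⊕0⊕0⊕1⊕0⊕0⊕1⊕1⊕0⊕1⊕0⊕0⊕1⊕1⊕0 = 1
s16: b16⊕b17⊕b18⊕b19⊕b20⊕b21⊕b22⊕b23⊕b24⊕b25⊕b26⊕b27⊕b28⊕b29⊕b30⊕b31 = 0⊕1⊕1⊕0⊕1⊕1⊕1⊕1⊕1⊕0⊕1⊕0⊕0⊕1⊕1⊕0 = 0
Syndrome (s16...s1) = 01110 → position 14.

14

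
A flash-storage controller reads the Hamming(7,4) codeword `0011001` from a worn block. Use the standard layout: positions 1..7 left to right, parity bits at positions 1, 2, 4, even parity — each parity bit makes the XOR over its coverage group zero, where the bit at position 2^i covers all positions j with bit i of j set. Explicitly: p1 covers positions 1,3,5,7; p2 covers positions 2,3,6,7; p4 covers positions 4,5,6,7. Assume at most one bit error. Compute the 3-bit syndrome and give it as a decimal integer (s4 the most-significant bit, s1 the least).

0

s1: b1⊕b3⊕b5⊕b7 = 0⊕1⊕0⊕1 = 0
s2: b2⊕b3⊕b6⊕b7 = 0⊕1⊕0⊕1 = 0
s4: b4⊕b5⊕b6⊕b7 = 1⊕0⊕0⊕1 = 0
Syndrome (s4...s1) = 000 → position 0 (no error).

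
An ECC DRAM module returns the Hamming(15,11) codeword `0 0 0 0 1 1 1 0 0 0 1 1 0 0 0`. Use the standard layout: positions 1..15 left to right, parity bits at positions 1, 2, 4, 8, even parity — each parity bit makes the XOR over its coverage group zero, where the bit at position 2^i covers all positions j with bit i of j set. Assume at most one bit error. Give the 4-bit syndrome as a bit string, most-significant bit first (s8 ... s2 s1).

0011

s1: b1⊕b3⊕b5⊕b7⊕b9⊕b11⊕b13⊕b15 = 0⊕0⊕1⊕1⊕0⊕1⊕0⊕0 = 1
s2: b2⊕b3⊕b6⊕b7⊕b10⊕b11⊕b14⊕b15 = 0⊕0⊕1⊕1⊕0⊕1⊕0⊕0 = 1
s4: b4⊕b5⊕b6⊕b7⊕b12⊕b13⊕b14⊕b15 = 0⊕1⊕1⊕1⊕1⊕0⊕0⊕0 = 0
s8: b8⊕b9⊕b10⊕b11⊕b12⊕b13⊕b14⊕b15 = 0⊕0⊕0⊕1⊕1⊕0⊕0⊕0 = 0
Syndrome (s8...s1) = 0011 → position 3.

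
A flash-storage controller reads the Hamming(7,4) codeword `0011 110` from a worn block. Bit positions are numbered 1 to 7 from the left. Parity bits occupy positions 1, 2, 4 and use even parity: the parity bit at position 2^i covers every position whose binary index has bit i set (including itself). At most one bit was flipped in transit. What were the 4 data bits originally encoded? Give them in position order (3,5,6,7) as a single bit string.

1110

s1: b1⊕b3⊕b5⊕b7 = 0⊕1⊕1⊕0 = 0
s2: b2⊕b3⊕b6⊕b7 = 0⊕1⊕1⊕0 = 0
s4: b4⊕b5⊕b6⊕b7 = 1⊕1⊕1⊕0 = 1
Syndrome (s4...s1) = 100 → position 4.
Flip bit 4: corrected codeword = 0010110
Data bits at positions 3,5,6,7: 1110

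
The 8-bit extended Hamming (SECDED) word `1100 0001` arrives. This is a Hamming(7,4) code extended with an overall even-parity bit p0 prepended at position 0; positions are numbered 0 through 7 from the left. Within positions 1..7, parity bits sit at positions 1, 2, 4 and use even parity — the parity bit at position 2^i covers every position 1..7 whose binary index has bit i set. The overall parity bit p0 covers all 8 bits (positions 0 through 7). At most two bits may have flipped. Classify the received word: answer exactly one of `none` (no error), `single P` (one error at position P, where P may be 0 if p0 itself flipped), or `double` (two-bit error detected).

single 6

s1: b1⊕b3⊕b5⊕b7 = 1⊕0⊕0⊕1 = 0
s2: b2⊕b3⊕b6⊕b7 = 0⊕0⊕0⊕1 = 1
s4: b4⊕b5⊕b6⊕b7 = 0⊕0⊕0⊕1 = 1
Syndrome (s4...s1) = 110 → position 6.
Overall parity (XOR of all 8 bits, including p0): 1⊕1⊕0⊕0⊕0⊕0⊕0⊕1 = 1
Overall=1, syndrome position=6 → single-bit error at position 6.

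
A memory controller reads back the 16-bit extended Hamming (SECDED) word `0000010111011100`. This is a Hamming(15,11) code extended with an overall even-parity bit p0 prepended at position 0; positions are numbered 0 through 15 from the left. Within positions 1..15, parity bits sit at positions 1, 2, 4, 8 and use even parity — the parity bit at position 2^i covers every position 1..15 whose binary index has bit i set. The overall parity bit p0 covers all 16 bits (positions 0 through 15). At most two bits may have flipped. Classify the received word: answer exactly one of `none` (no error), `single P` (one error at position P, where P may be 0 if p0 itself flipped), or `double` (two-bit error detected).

s1: b1⊕b3⊕b5⊕b7⊕b9⊕b11⊕b13⊕b15 = 0⊕0⊕1⊕1⊕1⊕1⊕1⊕0 = 1
s2: b2⊕b3⊕b6⊕b7⊕b10⊕b11⊕b14⊕b15 = 0⊕0⊕0⊕1⊕0⊕1⊕0⊕0 = 0
s4: b4⊕b5⊕b6⊕b7⊕b12⊕b13⊕b14⊕b15 = 0⊕1⊕0⊕1⊕1⊕1⊕0⊕0 = 0
s8: b8⊕b9⊕b10⊕b11⊕b12⊕b13⊕b14⊕b15 = 1⊕1⊕0⊕1⊕1⊕1⊕0⊕0 = 1
Syndrome (s8...s1) = 1001 → position 9.
Overall parity (XOR of all 16 bits, including p0): 0⊕0⊕0⊕0⊕0⊕1⊕0⊕1⊕1⊕1⊕0⊕1⊕1⊕1⊕0⊕0 = 1
Overall=1, syndrome position=9 → single-bit error at position 9.

single 9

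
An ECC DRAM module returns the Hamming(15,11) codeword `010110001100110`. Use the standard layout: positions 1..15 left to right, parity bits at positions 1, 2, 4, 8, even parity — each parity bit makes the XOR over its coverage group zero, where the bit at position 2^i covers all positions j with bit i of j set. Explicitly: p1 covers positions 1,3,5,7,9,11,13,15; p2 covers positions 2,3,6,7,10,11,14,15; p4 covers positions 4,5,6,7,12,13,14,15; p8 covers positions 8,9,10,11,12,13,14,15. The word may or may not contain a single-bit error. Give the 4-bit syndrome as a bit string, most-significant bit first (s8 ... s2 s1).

0011

s1: b1⊕b3⊕b5⊕b7⊕b9⊕b11⊕b13⊕b15 = 0⊕0⊕1⊕0⊕1⊕0⊕1⊕0 = 1
s2: b2⊕b3⊕b6⊕b7⊕b10⊕b11⊕b14⊕b15 = 1⊕0⊕0⊕0⊕1⊕0⊕1⊕0 = 1
s4: b4⊕b5⊕b6⊕b7⊕b12⊕b13⊕b14⊕b15 = 1⊕1⊕0⊕0⊕0⊕1⊕1⊕0 = 0
s8: b8⊕b9⊕b10⊕b11⊕b12⊕b13⊕b14⊕b15 = 0⊕1⊕1⊕0⊕0⊕1⊕1⊕0 = 0
Syndrome (s8...s1) = 0011 → position 3.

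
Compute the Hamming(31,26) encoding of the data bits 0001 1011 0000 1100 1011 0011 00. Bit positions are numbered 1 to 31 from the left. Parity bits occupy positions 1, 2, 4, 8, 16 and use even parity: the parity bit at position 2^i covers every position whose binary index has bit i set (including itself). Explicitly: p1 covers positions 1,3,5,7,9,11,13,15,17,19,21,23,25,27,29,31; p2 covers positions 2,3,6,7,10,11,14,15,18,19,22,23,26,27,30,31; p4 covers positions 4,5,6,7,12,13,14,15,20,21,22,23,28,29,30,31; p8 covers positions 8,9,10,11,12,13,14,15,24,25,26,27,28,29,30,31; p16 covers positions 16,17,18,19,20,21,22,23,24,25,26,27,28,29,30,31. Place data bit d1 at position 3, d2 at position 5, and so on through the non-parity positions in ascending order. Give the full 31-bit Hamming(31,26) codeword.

0101001110110001011001011001100

Place data bits at non-power-of-two positions: b3=0, b5=0, b6=0, b7=1, b9=1, b10=0, b11=1, b12=1, b13=0, b14=0, b15=0, b17=0, b18=1, b19=1, b20=0, b21=0, b22=1, b23=0, b24=1, b25=1, b26=0, b27=0, b28=1, b29=1, b30=0, b31=0.
p1 = XOR of data positions {3,5,7,9,11,13,15,17,19,21,23,25,27,29,31} = 0⊕0⊕1⊕1⊕1⊕0⊕0⊕0⊕1⊕0⊕0⊕1⊕0⊕1⊕0 = 0
p2 = XOR of data positions {3,6,7,10,11,14,15,18,19,22,23,26,27,30,31} = 0⊕0⊕1⊕0⊕1⊕0⊕0⊕1⊕1⊕1⊕0⊕0⊕0⊕0⊕0 = 1
p4 = XOR of data positions {5,6,7,12,13,14,15,20,21,22,23,28,29,30,31} = 0⊕0⊕1⊕1⊕0⊕0⊕0⊕0⊕0⊕1⊕0⊕1⊕1⊕0⊕0 = 1
p8 = XOR of data positions {9,10,11,12,13,14,15,24,25,26,27,28,29,30,31} = 1⊕0⊕1⊕1⊕0⊕0⊕0⊕1⊕1⊕0⊕0⊕1⊕1⊕0⊕0 = 1
p16 = XOR of data positions {17,18,19,20,21,22,23,24,25,26,27,28,29,30,31} = 0⊕1⊕1⊕0⊕0⊕1⊕0⊕1⊕1⊕0⊕0⊕1⊕1⊕0⊕0 = 1
Codeword b1..b31 = 0101001110110001011001011001100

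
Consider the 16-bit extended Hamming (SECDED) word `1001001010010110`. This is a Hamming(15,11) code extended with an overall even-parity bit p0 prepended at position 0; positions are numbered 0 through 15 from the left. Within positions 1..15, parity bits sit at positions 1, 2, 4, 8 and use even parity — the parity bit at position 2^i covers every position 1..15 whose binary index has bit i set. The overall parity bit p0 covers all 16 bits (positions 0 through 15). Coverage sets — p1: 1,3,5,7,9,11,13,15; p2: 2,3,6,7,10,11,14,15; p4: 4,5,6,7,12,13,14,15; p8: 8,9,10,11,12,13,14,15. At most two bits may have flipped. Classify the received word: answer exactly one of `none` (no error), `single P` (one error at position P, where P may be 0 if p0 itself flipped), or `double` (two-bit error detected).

single 5

s1: b1⊕b3⊕b5⊕b7⊕b9⊕b11⊕b13⊕b15 = 0⊕1⊕0⊕0⊕0⊕1⊕1⊕0 = 1
s2: b2⊕b3⊕b6⊕b7⊕b10⊕b11⊕b14⊕b15 = 0⊕1⊕1⊕0⊕0⊕1⊕1⊕0 = 0
s4: b4⊕b5⊕b6⊕b7⊕b12⊕b13⊕b14⊕b15 = 0⊕0⊕1⊕0⊕0⊕1⊕1⊕0 = 1
s8: b8⊕b9⊕b10⊕b11⊕b12⊕b13⊕b14⊕b15 = 1⊕0⊕0⊕1⊕0⊕1⊕1⊕0 = 0
Syndrome (s8...s1) = 0101 → position 5.
Overall parity (XOR of all 16 bits, including p0): 1⊕0⊕0⊕1⊕0⊕0⊕1⊕0⊕1⊕0⊕0⊕1⊕0⊕1⊕1⊕0 = 1
Overall=1, syndrome position=5 → single-bit error at position 5.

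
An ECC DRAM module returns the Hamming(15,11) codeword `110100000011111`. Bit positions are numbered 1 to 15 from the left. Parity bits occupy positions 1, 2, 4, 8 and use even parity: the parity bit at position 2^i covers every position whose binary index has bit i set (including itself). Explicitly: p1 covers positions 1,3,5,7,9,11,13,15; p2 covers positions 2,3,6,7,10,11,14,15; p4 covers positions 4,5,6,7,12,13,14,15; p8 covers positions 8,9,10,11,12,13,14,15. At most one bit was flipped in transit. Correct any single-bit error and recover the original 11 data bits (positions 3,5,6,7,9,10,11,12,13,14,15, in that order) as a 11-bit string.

00000010111

s1: b1⊕b3⊕b5⊕b7⊕b9⊕b11⊕b13⊕b15 = 1⊕0⊕0⊕0⊕0⊕1⊕1⊕1 = 0
s2: b2⊕b3⊕b6⊕b7⊕b10⊕b11⊕b14⊕b15 = 1⊕0⊕0⊕0⊕0⊕1⊕1⊕1 = 0
s4: b4⊕b5⊕b6⊕b7⊕b12⊕b13⊕b14⊕b15 = 1⊕0⊕0⊕0⊕1⊕1⊕1⊕1 = 1
s8: b8⊕b9⊕b10⊕b11⊕b12⊕b13⊕b14⊕b15 = 0⊕0⊕0⊕1⊕1⊕1⊕1⊕1 = 1
Syndrome (s8...s1) = 1100 → position 12.
Flip bit 12: corrected codeword = 110100000010111
Data bits at positions 3,5,6,7,9,10,11,12,13,14,15: 00000010111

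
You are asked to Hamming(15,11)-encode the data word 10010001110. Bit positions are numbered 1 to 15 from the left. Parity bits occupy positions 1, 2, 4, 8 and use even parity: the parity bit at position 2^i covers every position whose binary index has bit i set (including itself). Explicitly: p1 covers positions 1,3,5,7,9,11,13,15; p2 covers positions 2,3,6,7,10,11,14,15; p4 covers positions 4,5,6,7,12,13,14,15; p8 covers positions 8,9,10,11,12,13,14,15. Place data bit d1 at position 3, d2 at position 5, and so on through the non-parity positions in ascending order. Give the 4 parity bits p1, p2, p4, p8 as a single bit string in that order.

1101

Place data bits at non-power-of-two positions: b3=1, b5=0, b6=0, b7=1, b9=0, b10=0, b11=0, b12=1, b13=1, b14=1, b15=0.
p1 = XOR of data positions {3,5,7,9,11,13,15} = 1⊕0⊕1⊕0⊕0⊕1⊕0 = 1
p2 = XOR of data positions {3,6,7,10,11,14,15} = 1⊕0⊕1⊕0⊕0⊕1⊕0 = 1
p4 = XOR of data positions {5,6,7,12,13,14,15} = 0⊕0⊕1⊕1⊕1⊕1⊕0 = 0
p8 = XOR of data positions {9,10,11,12,13,14,15} = 0⊕0⊕0⊕1⊕1⊕1⊕0 = 1
Parity bits p1,p2,p4,p8 = 1101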